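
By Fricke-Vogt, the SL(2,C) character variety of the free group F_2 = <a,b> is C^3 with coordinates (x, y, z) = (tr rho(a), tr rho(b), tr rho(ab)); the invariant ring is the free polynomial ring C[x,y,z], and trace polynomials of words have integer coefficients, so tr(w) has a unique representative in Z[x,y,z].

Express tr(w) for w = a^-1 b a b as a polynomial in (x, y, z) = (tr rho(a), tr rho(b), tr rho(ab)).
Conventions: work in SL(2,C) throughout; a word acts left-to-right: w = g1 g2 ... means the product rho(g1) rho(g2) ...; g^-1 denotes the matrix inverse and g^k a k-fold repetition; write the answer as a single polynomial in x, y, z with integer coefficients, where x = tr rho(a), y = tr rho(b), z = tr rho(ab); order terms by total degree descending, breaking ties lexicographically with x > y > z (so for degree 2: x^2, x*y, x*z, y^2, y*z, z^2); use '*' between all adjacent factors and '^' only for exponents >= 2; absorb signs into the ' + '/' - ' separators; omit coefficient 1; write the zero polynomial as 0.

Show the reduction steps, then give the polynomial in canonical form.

trace(b a b) = trace(b) * trace(a b) - trace(a) = y*z - x
trace(b a b a) = trace(a b) * trace(a b) - trace(1)   [split at repeated a] = z^2 - 2
trace(a^-1 b a b) = trace(b a b) * trace(a) - trace(b a b a) = x*y*z - x^2 - z^2 + 2

x*y*z - x^2 - z^2 + 2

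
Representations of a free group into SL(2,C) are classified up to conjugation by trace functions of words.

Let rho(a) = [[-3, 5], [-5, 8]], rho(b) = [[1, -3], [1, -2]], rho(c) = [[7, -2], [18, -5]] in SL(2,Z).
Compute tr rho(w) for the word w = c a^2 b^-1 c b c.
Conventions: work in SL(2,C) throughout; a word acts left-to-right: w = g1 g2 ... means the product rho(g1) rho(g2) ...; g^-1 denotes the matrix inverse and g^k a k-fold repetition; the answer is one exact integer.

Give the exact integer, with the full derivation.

rho(c) = [[7, -2], [18, -5]]
... * rho(a) = [[-3, 5], [-5, 8]]  ->  [[-11, 19], [-29, 50]]
... * rho(a) = [[-3, 5], [-5, 8]]  ->  [[-62, 97], [-163, 255]]
... * rho(b^-1) = [[-2, 3], [-1, 1]]  ->  [[27, -89], [71, -234]]
... * rho(c) = [[7, -2], [18, -5]]  ->  [[-1413, 391], [-3715, 1028]]
... * rho(b) = [[1, -3], [1, -2]]  ->  [[-1022, 3457], [-2687, 9089]]
... * rho(c) = [[7, -2], [18, -5]]  ->  [[55072, -15241], [144793, -40071]]
tr = 55072 + -40071 = 15001

15001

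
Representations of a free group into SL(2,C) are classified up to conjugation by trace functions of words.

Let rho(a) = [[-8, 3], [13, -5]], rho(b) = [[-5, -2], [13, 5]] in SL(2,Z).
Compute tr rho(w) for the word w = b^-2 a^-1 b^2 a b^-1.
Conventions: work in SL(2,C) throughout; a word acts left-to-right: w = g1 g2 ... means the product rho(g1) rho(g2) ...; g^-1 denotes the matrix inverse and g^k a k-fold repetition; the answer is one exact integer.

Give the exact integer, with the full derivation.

0

rho(b^-1) = [[5, 2], [-13, -5]]
... * rho(b^-1) = [[5, 2], [-13, -5]]  ->  [[-1, 0], [0, -1]]
... * rho(a^-1) = [[-5, -3], [-13, -8]]  ->  [[5, 3], [13, 8]]
... * rho(b) = [[-5, -2], [13, 5]]  ->  [[14, 5], [39, 14]]
... * rho(b) = [[-5, -2], [13, 5]]  ->  [[-5, -3], [-13, -8]]
... * rho(a) = [[-8, 3], [13, -5]]  ->  [[1, 0], [0, 1]]
... * rho(b^-1) = [[5, 2], [-13, -5]]  ->  [[5, 2], [-13, -5]]
tr = 5 + -5 = 0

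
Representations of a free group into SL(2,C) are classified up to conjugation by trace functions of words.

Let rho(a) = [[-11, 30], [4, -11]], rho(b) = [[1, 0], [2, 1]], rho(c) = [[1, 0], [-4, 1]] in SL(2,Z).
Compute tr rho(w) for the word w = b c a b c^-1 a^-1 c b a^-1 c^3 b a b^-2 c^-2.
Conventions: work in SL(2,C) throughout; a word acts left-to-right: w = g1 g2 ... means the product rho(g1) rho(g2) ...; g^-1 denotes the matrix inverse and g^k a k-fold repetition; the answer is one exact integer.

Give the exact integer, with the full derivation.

77976002

rho(b) = [[1, 0], [2, 1]]
... * rho(c) = [[1, 0], [-4, 1]]  ->  [[1, 0], [-2, 1]]
... * rho(a) = [[-11, 30], [4, -11]]  ->  [[-11, 30], [26, -71]]
... * rho(b) = [[1, 0], [2, 1]]  ->  [[49, 30], [-116, -71]]
... * rho(c^-1) = [[1, 0], [4, 1]]  ->  [[169, 30], [-400, -71]]
... * rho(a^-1) = [[-11, -30], [-4, -11]]  ->  [[-1979, -5400], [4684, 12781]]
... * rho(c) = [[1, 0], [-4, 1]]  ->  [[19621, -5400], [-46440, 12781]]
... * rho(b) = [[1, 0], [2, 1]]  ->  [[8821, -5400], [-20878, 12781]]
... * rho(a^-1) = [[-11, -30], [-4, -11]]  ->  [[-75431, -205230], [178534, 485749]]
... * rho(c) = [[1, 0], [-4, 1]]  ->  [[745489, -205230], [-1764462, 485749]]
... * rho(c) = [[1, 0], [-4, 1]]  ->  [[1566409, -205230], [-3707458, 485749]]
... * rho(c) = [[1, 0], [-4, 1]]  ->  [[2387329, -205230], [-5650454, 485749]]
... * rho(b) = [[1, 0], [2, 1]]  ->  [[1976869, -205230], [-4678956, 485749]]
... * rho(a) = [[-11, 30], [4, -11]]  ->  [[-22566479, 61563600], [53411512, -145711919]]
... * rho(b^-1) = [[1, 0], [-2, 1]]  ->  [[-145693679, 61563600], [344835350, -145711919]]
... * rho(b^-1) = [[1, 0], [-2, 1]]  ->  [[-268820879, 61563600], [636259188, -145711919]]
... * rho(c^-1) = [[1, 0], [4, 1]]  ->  [[-22566479, 61563600], [53411512, -145711919]]
... * rho(c^-1) = [[1, 0], [4, 1]]  ->  [[223687921, 61563600], [-529436164, -145711919]]
tr = 223687921 + -145711919 = 77976002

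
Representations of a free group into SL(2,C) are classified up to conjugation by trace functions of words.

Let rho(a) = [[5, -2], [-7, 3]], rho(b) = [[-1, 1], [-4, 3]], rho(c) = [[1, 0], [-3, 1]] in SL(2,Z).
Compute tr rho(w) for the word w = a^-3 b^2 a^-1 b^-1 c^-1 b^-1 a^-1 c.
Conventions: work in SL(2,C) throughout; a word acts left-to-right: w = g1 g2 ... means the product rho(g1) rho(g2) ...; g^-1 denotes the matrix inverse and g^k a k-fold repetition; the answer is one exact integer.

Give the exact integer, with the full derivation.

rho(a^-1) = [[3, 2], [7, 5]]
... * rho(a^-1) = [[3, 2], [7, 5]]  ->  [[23, 16], [56, 39]]
... * rho(a^-1) = [[3, 2], [7, 5]]  ->  [[181, 126], [441, 307]]
... * rho(b) = [[-1, 1], [-4, 3]]  ->  [[-685, 559], [-1669, 1362]]
... * rho(b) = [[-1, 1], [-4, 3]]  ->  [[-1551, 992], [-3779, 2417]]
... * rho(a^-1) = [[3, 2], [7, 5]]  ->  [[2291, 1858], [5582, 4527]]
... * rho(b^-1) = [[3, -1], [4, -1]]  ->  [[14305, -4149], [34854, -10109]]
... * rho(c^-1) = [[1, 0], [3, 1]]  ->  [[1858, -4149], [4527, -10109]]
... * rho(b^-1) = [[3, -1], [4, -1]]  ->  [[-11022, 2291], [-26855, 5582]]
... * rho(a^-1) = [[3, 2], [7, 5]]  ->  [[-17029, -10589], [-41491, -25800]]
... * rho(c) = [[1, 0], [-3, 1]]  ->  [[14738, -10589], [35909, -25800]]
tr = 14738 + -25800 = -11062

-11062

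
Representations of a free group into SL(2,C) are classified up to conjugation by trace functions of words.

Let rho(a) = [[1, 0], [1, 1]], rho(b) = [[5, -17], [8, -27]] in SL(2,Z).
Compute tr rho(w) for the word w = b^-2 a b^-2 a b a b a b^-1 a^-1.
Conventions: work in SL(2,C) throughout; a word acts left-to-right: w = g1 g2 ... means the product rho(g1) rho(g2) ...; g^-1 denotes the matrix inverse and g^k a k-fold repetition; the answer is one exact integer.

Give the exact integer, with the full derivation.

rho(b^-1) = [[-27, 17], [-8, 5]]
... * rho(b^-1) = [[-27, 17], [-8, 5]]  ->  [[593, -374], [176, -111]]
... * rho(a) = [[1, 0], [1, 1]]  ->  [[219, -374], [65, -111]]
... * rho(b^-1) = [[-27, 17], [-8, 5]]  ->  [[-2921, 1853], [-867, 550]]
... * rho(b^-1) = [[-27, 17], [-8, 5]]  ->  [[64043, -40392], [19009, -11989]]
... * rho(a) = [[1, 0], [1, 1]]  ->  [[23651, -40392], [7020, -11989]]
... * rho(b) = [[5, -17], [8, -27]]  ->  [[-204881, 688517], [-60812, 204363]]
... * rho(a) = [[1, 0], [1, 1]]  ->  [[483636, 688517], [143551, 204363]]
... * rho(b) = [[5, -17], [8, -27]]  ->  [[7926316, -26811771], [2352659, -7958168]]
... * rho(a) = [[1, 0], [1, 1]]  ->  [[-18885455, -26811771], [-5605509, -7958168]]
... * rho(b^-1) = [[-27, 17], [-8, 5]]  ->  [[724401453, -455111590], [215014087, -135084493]]
... * rho(a^-1) = [[1, 0], [-1, 1]]  ->  [[1179513043, -455111590], [350098580, -135084493]]
tr = 1179513043 + -135084493 = 1044428550

1044428550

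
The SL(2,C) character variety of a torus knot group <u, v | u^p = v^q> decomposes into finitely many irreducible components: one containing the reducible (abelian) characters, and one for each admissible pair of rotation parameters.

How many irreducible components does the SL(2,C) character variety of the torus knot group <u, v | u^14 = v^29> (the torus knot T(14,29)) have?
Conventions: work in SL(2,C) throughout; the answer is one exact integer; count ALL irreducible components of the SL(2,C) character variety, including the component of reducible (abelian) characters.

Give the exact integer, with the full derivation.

183

For T(14,29): irreducibility forces the central element u^14 = v^29 to one of +I, -I.
This locks tr(u) to 2*cos(pi*alpha/14), alpha in 1..13, and tr(v) to 2*cos(pi*beta/29), beta in 1..28, on each component of irreducible characters.
The two central values (-1)^alpha I and (-1)^beta I must be the same matrix, so alpha and beta share a parity.
Counting: 7 odd alphas x 14 odd betas + 6 even alphas x 14 even betas = 98 + 84 = 182.
components with irreducible characters: 182; plus the single component of reducible (abelian) characters: total 183.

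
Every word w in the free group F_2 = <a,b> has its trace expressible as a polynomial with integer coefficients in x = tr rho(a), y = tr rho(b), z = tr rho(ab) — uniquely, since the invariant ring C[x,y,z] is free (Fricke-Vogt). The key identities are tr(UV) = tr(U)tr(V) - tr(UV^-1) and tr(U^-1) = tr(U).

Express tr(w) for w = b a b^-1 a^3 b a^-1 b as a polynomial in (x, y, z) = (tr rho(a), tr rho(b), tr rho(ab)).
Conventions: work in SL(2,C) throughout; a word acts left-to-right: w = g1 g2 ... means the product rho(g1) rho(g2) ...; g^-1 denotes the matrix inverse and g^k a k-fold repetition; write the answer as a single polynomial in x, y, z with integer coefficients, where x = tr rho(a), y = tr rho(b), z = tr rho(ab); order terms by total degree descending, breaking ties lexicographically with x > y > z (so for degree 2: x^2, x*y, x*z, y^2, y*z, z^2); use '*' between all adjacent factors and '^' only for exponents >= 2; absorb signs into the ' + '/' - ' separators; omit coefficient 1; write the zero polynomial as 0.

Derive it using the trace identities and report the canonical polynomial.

apply: tr(b^2 a) = tr(b) * tr(a b) - tr(a)   [square of b] = y*z - x
use: tr(b^2) = tr(b) * tr(b) - tr(1)   [square of b] = y^2 - 2
tr(a b^2 a) = tr(a) * tr(b^2 a) - tr(b^2)   [square of a] = x*y*z - x^2 - y^2 + 2
apply: tr(a b^2 a^2) = tr(a) * tr(a b^2 a) - tr(a b^2)   [square of a] = x^2*y*z - x^3 - x*y^2 - y*z + 3*x
tr(a^4 b^2) = tr(a) * tr(a b^2 a^2) - tr(a b^2 a)   [square of a] = x^3*y*z - x^4 - x^2*y^2 - 2*x*y*z + 4*x^2 + y^2 - 2
apply: tr(b a^2) = tr(a) * tr(b a) - tr(b)   [square of a] = x*z - y
tr(a^2 b a) = tr(a) * tr(b a^2) - tr(b a)   [square of a] = x^2*z - x*y - z
tr(a^4 b) = tr(a) * tr(a^2 b a) - tr(a^2 b)   [square of a] = x^3*z - x^2*y - 2*x*z + y
tr(a^3 b^3 a) = tr(b) * tr(a^4 b^2) - tr(a^4 b)   [square of b] = x^3*y^2*z - x^4*y - x^2*y^3 - x^3*z - 2*x*y^2*z + 5*x^2*y + y^3 + 2*x*z - 3*y
use: tr(b a b a) = tr(b a) * tr(b a) - tr(1)   [split at a repeated b] = z^2 - 2
tr(a b a^2 b) = tr(a) * tr(b a b a) - tr(b a b)   [square of a] = x*z^2 - y*z - x
tr(b^2 a b a^2) = tr(b) * tr(a b a^2 b) - tr(a b a^2)   [square of b] = x*y*z^2 - x^2*z - y^2*z + z
apply: tr(b^2 a b a) = tr(b) * tr(a b a b) - tr(a b a)   [square of b] = y*z^2 - x*z - y
tr(a b a^3 b^2) = tr(a) * tr(b^2 a b a^2) - tr(b^2 a b a)   [square of a] = x^2*y*z^2 - x^3*z - x*y^2*z - y*z^2 + 2*x*z + y
tr(a b a^3 b) = tr(a) * tr(b a b a^2) - tr(b a b a)   [square of a] = x^2*z^2 - x*y*z - x^2 - z^2 + 2
tr(a^3 b^3 a b) = tr(b) * tr(a b a^3 b^2) - tr(a b a^3 b)   [square of b] = x^2*y^2*z^2 - x^3*y*z - x*y^3*z - x^2*z^2 - y^2*z^2 + 3*x*y*z + x^2 + y^2 + z^2 - 2
apply: tr(b^2 a b^-1 a^3 b) = tr(a^3 b^3 a) * tr(b) - tr(a^3 b^3 a b)   [inverse elimination on b] = x^3*y^3*z - x^4*y^2 - x^2*y^4 - x^2*y^2*z^2 - x*y^3*z + 5*x^2*y^2 + x^2*z^2 + y^4 + y^2*z^2 - x*y*z - x^2 - 4*y^2 - z^2 + 2
apply: tr(b a b^2) = tr(b) * tr(a b^2) - tr(a b)   [square of b] = y^2*z - x*y - z
use: tr(a b a b^2 a) = tr(a) * tr(b a b^2 a) - tr(b a b^2)   [square of a] = x*y*z^2 - x^2*z - y^2*z + z
tr(a b a b^2 a^2) = tr(a) * tr(a b a b^2 a) - tr(a b a b^2)   [square of a] = x^2*y*z^2 - x^3*z - x*y^2*z - y*z^2 + 2*x*z + y
tr(a^3 b a b^2 a) = tr(a) * tr(a b a b^2 a^2) - tr(a b a b^2 a)   [square of a] = x^3*y*z^2 - x^4*z - x^2*y^2*z - 2*x*y*z^2 + 3*x^2*z + y^2*z + x*y - z
tr(b a b a b a) = tr(a b) * tr(a b a b) - tr(a^-1 b^-1)   [split at a repeated a] = z^3 - 3*z
tr(a b a^2 b a b) = tr(a) * tr(b a b a b a) - tr(b a b a b)   [square of a] = x*z^3 - y*z^2 - 2*x*z + y
apply: tr(a b a^2 b a) = tr(a) * tr(b a^2 b a) - tr(b a^2 b)   [square of a] = x^2*z^2 - 2*x*y*z + y^2 - 2
use: tr(b a b^2 a b a^2) = tr(b) * tr(a b a^2 b a b) - tr(a b a^2 b a)   [square of b] = x*y*z^3 - x^2*z^2 - y^2*z^2 + 2
apply: tr(b a b^2 a b a) = tr(b) * tr(a b a b a b) - tr(a b a b a)   [square of b] = y*z^3 - x*z^2 - 2*y*z + x
tr(a^3 b a b^2 a b) = tr(a) * tr(b a b^2 a b a^2) - tr(b a b^2 a b a)   [square of a] = x^2*y*z^3 - x^3*z^2 - x*y^2*z^2 - y*z^3 + x*z^2 + 2*y*z + x
tr(b^2 a b^-1 a^3 b a) = tr(a^3 b a b^2 a) * tr(b) - tr(a^3 b a b^2 a b)   [inverse elimination on b] = x^3*y^2*z^2 - x^4*y*z - x^2*y^3*z - x^2*y*z^3 + x^3*z^2 - x*y^2*z^2 + 3*x^2*y*z + y^3*z + y*z^3 + x*y^2 - x*z^2 - 3*y*z - x
use: tr(b a b^-1 a^3 b a^-1 b) = tr(b^2 a b^-1 a^3 b) * tr(a) - tr(b^2 a b^-1 a^3 b a)   [inverse elimination on a] = x^4*y^3*z - x^5*y^2 - x^3*y^4 - 2*x^3*y^2*z^2 + x^4*y*z + x^2*y*z^3 + 5*x^3*y^2 + x*y^4 + 2*x*y^2*z^2 - 4*x^2*y*z - y^3*z - y*z^3 - x^3 - 5*x*y^2 + 3*y*z + 3*x

x^4*y^3*z - x^5*y^2 - x^3*y^4 - 2*x^3*y^2*z^2 + x^4*y*z + x^2*y*z^3 + 5*x^3*y^2 + x*y^4 + 2*x*y^2*z^2 - 4*x^2*y*z - y^3*z - y*z^3 - x^3 - 5*x*y^2 + 3*y*z + 3*x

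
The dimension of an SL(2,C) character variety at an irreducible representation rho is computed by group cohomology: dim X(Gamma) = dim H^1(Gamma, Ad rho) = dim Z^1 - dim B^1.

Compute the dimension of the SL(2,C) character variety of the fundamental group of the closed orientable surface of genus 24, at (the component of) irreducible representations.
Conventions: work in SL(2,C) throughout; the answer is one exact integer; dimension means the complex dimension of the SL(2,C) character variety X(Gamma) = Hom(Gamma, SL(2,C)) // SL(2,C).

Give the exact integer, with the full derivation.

pi_1 of the closed genus-24 surface has 48 generators bound by the single product-of-commutators relator.
Before the relator condition, cocycle space has dim 3*48 = 144.
d_2 is surjective at irreducible rho (its cokernel H^2 is dual to H^0 = 0), so dim Z^1 = 144 - 3 = 141.
dim B^1 = 3 (coboundaries, injective at irreducible rho).
Hence dim X = 141 - 3 = 138.

138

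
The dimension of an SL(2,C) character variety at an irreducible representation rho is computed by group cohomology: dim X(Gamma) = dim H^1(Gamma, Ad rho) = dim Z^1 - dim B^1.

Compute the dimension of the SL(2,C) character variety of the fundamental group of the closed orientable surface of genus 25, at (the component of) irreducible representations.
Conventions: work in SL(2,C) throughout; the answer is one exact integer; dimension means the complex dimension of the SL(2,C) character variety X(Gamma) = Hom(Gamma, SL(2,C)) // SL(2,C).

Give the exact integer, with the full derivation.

144

pi_1 of the closed genus-25 surface has 50 generators bound by the single product-of-commutators relator.
Unconstrained cocycle data is one sl_2 vector per generator (150 dimensions), cut by the relator condition d_2(z) = 0.
At an irreducible rho, H^2 = coker(d_2) vanishes (Poincare duality: H^2 is dual to H^0 = invariants = 0), so d_2 is surjective onto sl_2 and dim Z^1 = 150 - 3 = 147.
dim B^1 = 3 (coboundaries, injective at irreducible rho).
Hence dim X = 147 - 3 = 144.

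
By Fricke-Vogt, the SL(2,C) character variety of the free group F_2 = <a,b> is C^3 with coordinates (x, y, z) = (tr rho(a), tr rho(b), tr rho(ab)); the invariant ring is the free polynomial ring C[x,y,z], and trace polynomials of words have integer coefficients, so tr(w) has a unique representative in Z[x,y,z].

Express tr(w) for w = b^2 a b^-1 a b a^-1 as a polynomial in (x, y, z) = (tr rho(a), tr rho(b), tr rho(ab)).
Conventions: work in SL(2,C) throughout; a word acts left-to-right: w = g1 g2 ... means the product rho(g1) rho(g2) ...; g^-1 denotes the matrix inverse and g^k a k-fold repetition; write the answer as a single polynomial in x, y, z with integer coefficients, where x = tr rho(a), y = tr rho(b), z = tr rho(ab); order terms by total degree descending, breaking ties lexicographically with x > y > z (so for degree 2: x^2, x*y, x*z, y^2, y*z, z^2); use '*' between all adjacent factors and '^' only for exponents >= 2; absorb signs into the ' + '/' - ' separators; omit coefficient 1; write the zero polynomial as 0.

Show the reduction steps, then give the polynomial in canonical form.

x^2*y^3*z - x^3*y^2 - x*y^4 - 2*x*y^2*z^2 + x^2*y*z + y^3*z + y*z^3 + 4*x*y^2 - 3*y*z - x

trace(a^2 b) = trace(a) trace(b a) - trace(b)   [square of a] = x*z - y
trace(a^2) = trace(a) trace(a) - trace(1)   [square of a] = x^2 - 2
trace(b a^2 b) = trace(b) trace(a^2 b) - trace(a^2)   [square of b] = x*y*z - x^2 - y^2 + 2
trace(a b^3 a) = trace(b) trace(b a^2 b) - trace(b a^2)   [square of b] = x*y^2*z - x^2*y - y^3 - x*z + 3*y
trace(a b a b) = trace(b a) trace(b a) - trace(1)   [split at a repeated b] = z^2 - 2
trace(b a b a b) = trace(b) trace(a b a b) - trace(a b a)   [square of b] = y*z^2 - x*z - y
trace(a b^3 a b) = trace(b) trace(b a b a b) - trace(b a b a)   [square of b] = y^2*z^2 - x*y*z - y^2 - z^2 + 2
trace(b^2 a b^-1 a b) = trace(a b^3 a) trace(b) - trace(a b^3 a b)   [inverse elimination on b] = x*y^3*z - x^2*y^2 - y^4 - y^2*z^2 + 4*y^2 + z^2 - 2
trace(b a b) = trace(b) trace(a b) - trace(a)   [square of b] = y*z - x
trace(a^2 b a b) = trace(a) trace(b a b a) - trace(b a b)   [square of a] = x*z^2 - y*z - x
trace(a^2 b a) = trace(a) trace(a b a) - trace(a b)   [square of a] = x^2*z - x*y - z
trace(a b a b^2 a) = trace(b) trace(a^2 b a b) - trace(a^2 b a)   [square of b] = x*y*z^2 - x^2*z - y^2*z + z
trace(a b a b a b) = trace(a b a b) trace(a b) - trace(b a)   [split at a repeated a] = z^3 - 3*z
trace(a b a b^2 a b) = trace(b) trace(a b a b a b) - trace(a b a b a)   [square of b] = y*z^3 - x*z^2 - 2*y*z + x
trace(b^2 a b^-1 a b a) = trace(a b a b^2 a) trace(b) - trace(a b a b^2 a b)   [inverse elimination on b] = x*y^2*z^2 - x^2*y*z - y^3*z - y*z^3 + x*z^2 + 3*y*z - x
trace(b^2 a b^-1 a b a^-1) = trace(b^2 a b^-1 a b) trace(a) - trace(b^2 a b^-1 a b a)   [inverse elimination on a] = x^2*y^3*z - x^3*y^2 - x*y^4 - 2*x*y^2*z^2 + x^2*y*z + y^3*z + y*z^3 + 4*x*y^2 - 3*y*z - x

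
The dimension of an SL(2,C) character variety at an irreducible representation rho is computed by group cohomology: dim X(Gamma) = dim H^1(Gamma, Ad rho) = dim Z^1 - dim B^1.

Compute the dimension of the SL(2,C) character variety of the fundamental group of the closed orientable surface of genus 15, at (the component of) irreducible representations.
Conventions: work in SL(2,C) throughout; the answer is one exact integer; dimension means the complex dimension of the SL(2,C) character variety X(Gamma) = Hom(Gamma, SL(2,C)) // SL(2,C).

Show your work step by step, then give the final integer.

84

pi_1 of the closed genus-15 surface has 30 generators bound by the single product-of-commutators relator.
Unconstrained cocycle data is one sl_2 vector per generator (90 dimensions), cut by the relator condition d_2(z) = 0.
H^2 = coker(d_2) is dual to H^0 = 0 at irreducible rho (Poincare duality), so d_2 is onto: dim Z^1 = 87.
Coboundaries contribute dim B^1 = 3 (injective at irreducible rho).
dim X = dim H^1 = 87 - 3 = 84.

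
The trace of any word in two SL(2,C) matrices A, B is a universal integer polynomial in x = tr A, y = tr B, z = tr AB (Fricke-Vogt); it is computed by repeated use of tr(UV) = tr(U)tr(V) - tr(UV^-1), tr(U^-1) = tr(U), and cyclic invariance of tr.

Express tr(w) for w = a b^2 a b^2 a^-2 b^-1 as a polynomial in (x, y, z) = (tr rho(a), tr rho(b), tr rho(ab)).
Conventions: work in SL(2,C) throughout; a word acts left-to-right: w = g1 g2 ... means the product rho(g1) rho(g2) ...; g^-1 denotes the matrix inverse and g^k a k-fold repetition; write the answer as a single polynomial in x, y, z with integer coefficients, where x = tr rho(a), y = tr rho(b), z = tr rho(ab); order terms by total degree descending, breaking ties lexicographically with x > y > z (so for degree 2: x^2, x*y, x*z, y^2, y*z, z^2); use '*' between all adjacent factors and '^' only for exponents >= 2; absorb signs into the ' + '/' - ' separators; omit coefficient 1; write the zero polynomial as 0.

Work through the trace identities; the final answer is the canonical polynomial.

trace(a b a b) = trace(b a) trace(b a) - trace(1)  (split on b) = z^2 - 2
trace(a b a) = trace(a) trace(b a) - trace(b)  (reduce the a square) = x*z - y
trace(a b^2 a b) = trace(b) trace(a b a b) - trace(a b a)  (reduce the b square) = y*z^2 - x*z - y
trace(a^2) = trace(a) trace(a) - trace(1)  (reduce the a square) = x^2 - 2
trace(a b^2 a) = trace(b) trace(a^2 b) - trace(a^2)  (reduce the b square) = x*y*z - x^2 - y^2 + 2
trace(b^2 a b^2 a) = trace(b) trace(a b^2 a b) - trace(a b^2 a)  (reduce the b square) = y^2*z^2 - 2*x*y*z + x^2 - 2
trace(b a b) = trace(b) trace(a b) - trace(a)  (reduce the b square) = y*z - x
trace(b^2 a b) = trace(b) trace(b a b) - trace(b a)  (reduce the b square) = y^2*z - x*y - z
trace(b^2 a b^2) = trace(b) trace(b^2 a b) - trace(b^2 a)  (reduce the b square) = y^3*z - x*y^2 - 2*y*z + x
trace(a b^2 a b^2 a) = trace(a) trace(b^2 a b^2 a) - trace(b^2 a b^2)  (reduce the a square) = x*y^2*z^2 - 2*x^2*y*z - y^3*z + x^3 + x*y^2 + 2*y*z - 3*x
trace(a b a b a b) = trace(a b a b) trace(a b) - trace(b a)  (split on a) = z^3 - 3*z
trace(a b a b a) = trace(a) trace(b a b a) - trace(b a b)  (reduce the a square) = x*z^2 - y*z - x
trace(a b a b^2 a b) = trace(b) trace(a b a b a b) - trace(a b a b a)  (reduce the b square) = y*z^3 - x*z^2 - 2*y*z + x
trace(a^2 b a) = trace(a) trace(a b a) - trace(a b)  (reduce the a square) = x^2*z - x*y - z
trace(a b a b^2 a) = trace(b) trace(a^2 b a b) - trace(a^2 b a)  (reduce the b square) = x*y*z^2 - x^2*z - y^2*z + z
trace(a b^2 a b^2 a b) = trace(b) trace(a b a b^2 a b) - trace(a b a b^2 a)  (reduce the b square) = y^2*z^3 - 2*x*y*z^2 + x^2*z - y^2*z + x*y - z
trace(b^-1 a b^2 a b^2 a) = trace(a b^2 a b^2 a) trace(b) - trace(a b^2 a b^2 a b)  (eliminate b^-1) = x*y^3*z^2 - 2*x^2*y^2*z - y^4*z - y^2*z^3 + x^3*y + x*y^3 + 2*x*y*z^2 - x^2*z + 3*y^2*z - 4*x*y + z
trace(b^-1 a b^2 a b^2 a^-1) = trace(b^-1 a b^2 a b^2) trace(a) - trace(b^-1 a b^2 a b^2 a)  (eliminate a^-1) = -x*y^3*z^2 + 2*x^2*y^2*z + y^4*z + y^2*z^3 - x^3*y - x*y^3 - x*y*z^2 - 3*y^2*z + 3*x*y - z
trace(a b^2 a b^2 a^-2 b^-1) = trace(b^-1 a b^2 a b^2 a^-1) trace(a) - trace(b^-1 a b^2 a b^2)  (eliminate a^-1) = -x^2*y^3*z^2 + 2*x^3*y^2*z + x*y^4*z + x*y^2*z^3 - x^4*y - x^2*y^3 - x^2*y*z^2 - 3*x*y^2*z + 3*x^2*y - y*z^2 + y

-x^2*y^3*z^2 + 2*x^3*y^2*z + x*y^4*z + x*y^2*z^3 - x^4*y - x^2*y^3 - x^2*y*z^2 - 3*x*y^2*z + 3*x^2*y - y*z^2 + y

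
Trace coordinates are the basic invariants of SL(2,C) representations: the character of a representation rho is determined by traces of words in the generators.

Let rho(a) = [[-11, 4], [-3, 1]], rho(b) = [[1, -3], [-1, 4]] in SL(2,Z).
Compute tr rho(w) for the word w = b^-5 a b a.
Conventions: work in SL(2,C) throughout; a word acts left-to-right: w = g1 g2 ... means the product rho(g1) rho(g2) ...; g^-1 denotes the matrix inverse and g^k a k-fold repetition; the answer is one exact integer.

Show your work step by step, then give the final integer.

rho(b^-1) = [[4, 3], [1, 1]]
... * rho(b^-1) = [[4, 3], [1, 1]]  ->  [[19, 15], [5, 4]]
... * rho(b^-1) = [[4, 3], [1, 1]]  ->  [[91, 72], [24, 19]]
... * rho(b^-1) = [[4, 3], [1, 1]]  ->  [[436, 345], [115, 91]]
... * rho(b^-1) = [[4, 3], [1, 1]]  ->  [[2089, 1653], [551, 436]]
... * rho(a) = [[-11, 4], [-3, 1]]  ->  [[-27938, 10009], [-7369, 2640]]
... * rho(b) = [[1, -3], [-1, 4]]  ->  [[-37947, 123850], [-10009, 32667]]
... * rho(a) = [[-11, 4], [-3, 1]]  ->  [[45867, -27938], [12098, -7369]]
tr = 45867 + -7369 = 38498

38498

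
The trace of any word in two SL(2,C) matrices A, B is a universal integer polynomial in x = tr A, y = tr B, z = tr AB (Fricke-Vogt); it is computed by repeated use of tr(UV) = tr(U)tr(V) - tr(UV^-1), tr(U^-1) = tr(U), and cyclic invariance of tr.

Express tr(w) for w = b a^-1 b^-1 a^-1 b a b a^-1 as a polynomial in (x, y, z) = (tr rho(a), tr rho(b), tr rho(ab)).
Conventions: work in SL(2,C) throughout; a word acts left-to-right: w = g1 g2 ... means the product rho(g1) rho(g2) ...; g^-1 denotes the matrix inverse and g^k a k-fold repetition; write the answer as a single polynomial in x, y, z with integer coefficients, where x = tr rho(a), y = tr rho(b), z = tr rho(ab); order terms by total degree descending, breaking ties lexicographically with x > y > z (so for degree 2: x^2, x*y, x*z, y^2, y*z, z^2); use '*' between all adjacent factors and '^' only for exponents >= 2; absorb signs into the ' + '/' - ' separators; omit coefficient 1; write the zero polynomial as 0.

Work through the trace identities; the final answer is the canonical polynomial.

next, trace(b a b) = trace(b) * trace(a b) - trace(a) = y*z - x
trace(b a b^2) = trace(b) * trace(b a b) - trace(b a) = y^2*z - x*y - z
next, trace(a b a b) = trace(b a) * trace(b a) - trace(1)   [split at repeated b] = z^2 - 2
trace(a b a) = trace(a) * trace(b a) - trace(b) = x*z - y
trace(b a b^2 a) = trace(b) * trace(a b a b) - trace(a b a) = y*z^2 - x*z - y
next, trace(b a^-1 b a b) = trace(b a b^2) * trace(a) - trace(b a b^2 a) = x*y^2*z - x^2*y - y*z^2 + y
trace(b a b a b a) = trace(b a) * trace(b a b a) - trace(b^-1 a^-1)   [split at repeated b] = z^3 - 3*z
trace(b a^-1 b a b a) = trace(b a b a b) * trace(a) - trace(b a b a b a) = x*y*z^2 - x^2*z - z^3 - x*y + 3*z
and trace(b a b a^-1 b a^-1) = trace(b a^-1 b a b) * trace(a) - trace(b a^-1 b a b a) = x^2*y^2*z - x^3*y - 2*x*y*z^2 + x^2*z + z^3 + 2*x*y - 3*z
next, trace(b a b a^-1 b) = trace(b^2 a b) * trace(a) - trace(b^2 a b a) = x*y^2*z - x^2*y - y*z^2 + y
next, trace(a^-1 b a b a^-1 b a^-1) = trace(b a b a^-1 b a^-1) * trace(a) - trace(b a b a^-1 b) = x^3*y^2*z - x^4*y - 2*x^2*y*z^2 + x^3*z - x*y^2*z + x*z^3 + 3*x^2*y + y*z^2 - 3*x*z - y
next, trace(b^3 a b) = trace(b) * trace(b a b^2) - trace(b a b) = y^3*z - x*y^2 - 2*y*z + x
trace(b^3 a b a) = trace(b) * trace(a b a b^2) - trace(a b a b) = y^2*z^2 - x*y*z - y^2 - z^2 + 2
trace(b^2 a b a^-1 b) = trace(b^3 a b) * trace(a) - trace(b^3 a b a) = x*y^3*z - x^2*y^2 - y^2*z^2 - x*y*z + x^2 + y^2 + z^2 - 2
trace(a^2) = trace(a) * trace(a) - trace(1) = x^2 - 2
and trace(a b^2 a) = trace(b) * trace(a^2 b) - trace(a^2) = x*y*z - x^2 - y^2 + 2
next, trace(b a b^2 a b) = trace(b) * trace(a b^2 a b) - trace(a b^2 a) = y^2*z^2 - 2*x*y*z + x^2 - 2
trace(a b a b a) = trace(a) * trace(b a b a) - trace(b a b) = x*z^2 - y*z - x
trace(b a b^2 a b a) = trace(b) * trace(a b a b a b) - trace(a b a b a) = y*z^3 - x*z^2 - 2*y*z + x
trace(b^2 a b a^-1 b a) = trace(b a b^2 a b) * trace(a) - trace(b a b^2 a b a) = x*y^2*z^2 - 2*x^2*y*z - y*z^3 + x^3 + x*z^2 + 2*y*z - 3*x
next, trace(b a b a^-1 b a^-1 b) = trace(b^2 a b a^-1 b) * trace(a) - trace(b^2 a b a^-1 b a) = x^2*y^3*z - x^3*y^2 - 2*x*y^2*z^2 + x^2*y*z + y*z^3 + x*y^2 - 2*y*z + x
next, trace(b a^-1 b a b a b) = trace(b a b a b^2) * trace(a) - trace(b a b a b^2 a) = x*y^2*z^2 - x^2*y*z - y*z^3 - x*y^2 + 2*y*z + x
trace(b a b a b a b a) = trace(a b a b) * trace(a b a b) - trace(1)   [split at repeated a] = z^4 - 4*z^2 + 2
next, trace(b a^-1 b a b a b a) = trace(b a b a b a b) * trace(a) - trace(b a b a b a b a) = x*y*z^3 - x^2*z^2 - z^4 - 2*x*y*z + x^2 + 4*z^2 - 2
trace(b a b a^-1 b a^-1 b a) = trace(b a^-1 b a b a b) * trace(a) - trace(b a^-1 b a b a b a) = x^2*y^2*z^2 - x^3*y*z - 2*x*y*z^3 - x^2*y^2 + x^2*z^2 + z^4 + 4*x*y*z - 4*z^2 + 2
trace(a^-1 b a b a^-1 b a^-1 b) = trace(b a b a^-1 b a^-1 b) * trace(a) - trace(b a b a^-1 b a^-1 b a) = x^3*y^3*z - x^4*y^2 - 3*x^2*y^2*z^2 + 2*x^3*y*z + 3*x*y*z^3 + 2*x^2*y^2 - x^2*z^2 - z^4 - 6*x*y*z + x^2 + 4*z^2 - 2
trace(b a^-1 b^-1 a^-1 b a b a^-1) = trace(a^-1 b a b a^-1 b a^-1) * trace(b) - trace(a^-1 b a b a^-1 b a^-1 b) = x^2*y^2*z^2 - x^3*y*z - x*y^3*z - 2*x*y*z^3 + x^2*y^2 + x^2*z^2 + y^2*z^2 + z^4 + 3*x*y*z - x^2 - y^2 - 4*z^2 + 2

x^2*y^2*z^2 - x^3*y*z - x*y^3*z - 2*x*y*z^3 + x^2*y^2 + x^2*z^2 + y^2*z^2 + z^4 + 3*x*y*z - x^2 - y^2 - 4*z^2 + 2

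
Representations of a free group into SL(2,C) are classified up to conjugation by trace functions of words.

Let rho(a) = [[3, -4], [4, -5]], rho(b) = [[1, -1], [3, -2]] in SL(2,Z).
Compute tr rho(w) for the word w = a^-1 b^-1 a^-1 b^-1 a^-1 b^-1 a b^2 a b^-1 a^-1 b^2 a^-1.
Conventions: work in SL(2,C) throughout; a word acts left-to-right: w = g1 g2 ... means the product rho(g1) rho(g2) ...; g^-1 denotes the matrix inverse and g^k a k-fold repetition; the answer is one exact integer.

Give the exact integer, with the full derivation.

-4194

rho(a^-1) = [[-5, 4], [-4, 3]]
... * rho(b^-1) = [[-2, 1], [-3, 1]]  ->  [[-2, -1], [-1, -1]]
... * rho(a^-1) = [[-5, 4], [-4, 3]]  ->  [[14, -11], [9, -7]]
... * rho(b^-1) = [[-2, 1], [-3, 1]]  ->  [[5, 3], [3, 2]]
... * rho(a^-1) = [[-5, 4], [-4, 3]]  ->  [[-37, 29], [-23, 18]]
... * rho(b^-1) = [[-2, 1], [-3, 1]]  ->  [[-13, -8], [-8, -5]]
... * rho(a) = [[3, -4], [4, -5]]  ->  [[-71, 92], [-44, 57]]
... * rho(b) = [[1, -1], [3, -2]]  ->  [[205, -113], [127, -70]]
... * rho(b) = [[1, -1], [3, -2]]  ->  [[-134, 21], [-83, 13]]
... * rho(a) = [[3, -4], [4, -5]]  ->  [[-318, 431], [-197, 267]]
... * rho(b^-1) = [[-2, 1], [-3, 1]]  ->  [[-657, 113], [-407, 70]]
... * rho(a^-1) = [[-5, 4], [-4, 3]]  ->  [[2833, -2289], [1755, -1418]]
... * rho(b) = [[1, -1], [3, -2]]  ->  [[-4034, 1745], [-2499, 1081]]
... * rho(b) = [[1, -1], [3, -2]]  ->  [[1201, 544], [744, 337]]
... * rho(a^-1) = [[-5, 4], [-4, 3]]  ->  [[-8181, 6436], [-5068, 3987]]
tr = -8181 + 3987 = -4194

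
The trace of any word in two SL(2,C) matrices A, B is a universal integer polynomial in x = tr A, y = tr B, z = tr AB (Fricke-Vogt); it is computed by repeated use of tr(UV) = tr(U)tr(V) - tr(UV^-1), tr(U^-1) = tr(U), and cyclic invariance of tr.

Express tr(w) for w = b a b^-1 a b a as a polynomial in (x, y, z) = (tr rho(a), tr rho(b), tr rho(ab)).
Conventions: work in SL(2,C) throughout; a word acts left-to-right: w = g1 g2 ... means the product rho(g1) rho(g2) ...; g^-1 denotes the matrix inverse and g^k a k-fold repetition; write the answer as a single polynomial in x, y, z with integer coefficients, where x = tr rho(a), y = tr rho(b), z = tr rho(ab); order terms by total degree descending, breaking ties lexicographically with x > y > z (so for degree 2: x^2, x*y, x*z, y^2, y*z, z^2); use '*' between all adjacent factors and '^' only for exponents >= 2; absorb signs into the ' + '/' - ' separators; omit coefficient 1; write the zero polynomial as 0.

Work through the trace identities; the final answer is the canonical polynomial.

trace(b a b a) = trace(a b)*trace(a b) - trace(1)   [split at a repeated a] = z^2 - 2
trace(b a b) = trace(b)*trace(a b) - trace(a)   [square of b] = y*z - x
next, trace(a b a b a) = trace(a)*trace(b a b a) - trace(b a b)   [square of a] = x*z^2 - y*z - x
and trace(a b a b a b) = trace(b a)*trace(b a b a) - trace(b^-1 a^-1)   [split at a repeated b] = z^3 - 3*z
trace(b a b^-1 a b a) = trace(a b a b a)*trace(b) - trace(a b a b a b)   [inverse elimination on b] = x*y*z^2 - y^2*z - z^3 - x*y + 3*z

x*y*z^2 - y^2*z - z^3 - x*y + 3*z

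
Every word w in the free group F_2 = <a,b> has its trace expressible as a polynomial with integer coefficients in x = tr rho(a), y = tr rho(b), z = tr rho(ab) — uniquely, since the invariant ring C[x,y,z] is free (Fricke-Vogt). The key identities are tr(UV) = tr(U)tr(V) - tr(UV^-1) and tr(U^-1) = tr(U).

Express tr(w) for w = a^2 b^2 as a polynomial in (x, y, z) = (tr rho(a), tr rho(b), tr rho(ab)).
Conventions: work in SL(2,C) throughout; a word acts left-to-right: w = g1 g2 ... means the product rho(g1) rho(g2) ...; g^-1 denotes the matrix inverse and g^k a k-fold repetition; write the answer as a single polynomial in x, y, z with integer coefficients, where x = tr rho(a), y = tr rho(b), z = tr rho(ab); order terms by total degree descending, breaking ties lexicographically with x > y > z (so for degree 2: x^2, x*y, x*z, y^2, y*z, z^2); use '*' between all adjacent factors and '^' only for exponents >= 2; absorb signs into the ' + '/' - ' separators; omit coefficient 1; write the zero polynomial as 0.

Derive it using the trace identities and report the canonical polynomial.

x*y*z - x^2 - y^2 + 2

tr(b^2 a) = tr(b)*tr(a b) - tr(a)  (reduce the b square) = y*z - x
and tr(b^2) = tr(b)*tr(b) - tr(1)  (reduce the b square) = y^2 - 2
next, tr(a^2 b^2) = tr(a)*tr(b^2 a) - tr(b^2)  (reduce the a square) = x*y*z - x^2 - y^2 + 2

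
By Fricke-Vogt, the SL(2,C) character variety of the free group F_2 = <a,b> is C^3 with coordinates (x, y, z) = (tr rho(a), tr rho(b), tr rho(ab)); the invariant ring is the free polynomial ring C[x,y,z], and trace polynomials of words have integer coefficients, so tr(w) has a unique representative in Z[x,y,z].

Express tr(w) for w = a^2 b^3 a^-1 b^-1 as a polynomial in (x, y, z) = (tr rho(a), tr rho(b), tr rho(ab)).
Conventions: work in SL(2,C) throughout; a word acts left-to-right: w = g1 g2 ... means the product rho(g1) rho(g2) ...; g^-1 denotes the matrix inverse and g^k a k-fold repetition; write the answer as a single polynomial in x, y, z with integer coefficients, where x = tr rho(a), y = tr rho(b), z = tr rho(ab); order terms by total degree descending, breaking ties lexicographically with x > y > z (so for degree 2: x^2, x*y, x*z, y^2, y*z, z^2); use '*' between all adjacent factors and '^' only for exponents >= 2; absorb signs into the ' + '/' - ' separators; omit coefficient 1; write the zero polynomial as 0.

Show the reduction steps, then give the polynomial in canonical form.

reduce: tr(a^2 b) = tr(a)*tr(b a) - tr(b) = x*z - y
tr(a^2) = tr(a)*tr(a) - tr(1) = x^2 - 2
reduce: tr(a^2 b^2) = tr(b)*tr(a^2 b) - tr(a^2) = x*y*z - x^2 - y^2 + 2
tr(b^3 a^2) = tr(b)*tr(b a^2 b) - tr(b a^2) = x*y^2*z - x^2*y - y^3 - x*z + 3*y
tr(b a b) = tr(b)*tr(a b) - tr(a) = y*z - x
so tr(b^3 a) = tr(b)*tr(b a b) - tr(b a) = y^2*z - x*y - z
reduce: tr(a^2 b^3 a) = tr(a)*tr(b^3 a^2) - tr(b^3 a) = x^2*y^2*z - x^3*y - x*y^3 - x^2*z - y^2*z + 4*x*y + z
so tr(a b a b) = tr(b a)*tr(b a) - tr(1) = z^2 - 2
reduce: tr(b^2 a b a) = tr(b)*tr(a b a b) - tr(a b a) = y*z^2 - x*z - y
tr(b a b a^2 b) = tr(a)*tr(b^2 a b a) - tr(b^2 a b) = x*y*z^2 - x^2*z - y^2*z + z
so tr(b a b a^2) = tr(a)*tr(b a b a) - tr(b a b) = x*z^2 - y*z - x
so tr(a^2 b^3 a b) = tr(b)*tr(b a b a^2 b) - tr(b a b a^2) = x*y^2*z^2 - x^2*y*z - y^3*z - x*z^2 + 2*y*z + x
so tr(b^-1 a^2 b^3 a) = tr(a^2 b^3 a)*tr(b) - tr(a^2 b^3 a b) = x^2*y^3*z - x^3*y^2 - x*y^4 - x*y^2*z^2 + 4*x*y^2 + x*z^2 - y*z - x
so tr(a^2 b^3 a^-1 b^-1) = tr(b^-1 a^2 b^3)*tr(a) - tr(b^-1 a^2 b^3 a) = -x^2*y^3*z + x^3*y^2 + x*y^4 + x*y^2*z^2 + x^2*y*z - x^3 - 5*x*y^2 - x*z^2 + y*z + 3*x

-x^2*y^3*z + x^3*y^2 + x*y^4 + x*y^2*z^2 + x^2*y*z - x^3 - 5*x*y^2 - x*z^2 + y*z + 3*x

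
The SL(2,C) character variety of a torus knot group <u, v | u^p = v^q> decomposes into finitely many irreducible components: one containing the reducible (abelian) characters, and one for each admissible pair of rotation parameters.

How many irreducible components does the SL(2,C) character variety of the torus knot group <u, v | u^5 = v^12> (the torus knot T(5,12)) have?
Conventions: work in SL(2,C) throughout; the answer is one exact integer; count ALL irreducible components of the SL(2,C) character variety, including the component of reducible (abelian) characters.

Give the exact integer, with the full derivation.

23

Gamma = < u, v | u^5 = v^12 > (torus knot T(5,12)); the central element u^5 = v^12 acts as +I or -I in any irreducible SL(2,C) representation.
So on each irreducible component the traces are pinned: tr(u) = 2*cos(pi*alpha/5) with 1 <= alpha <= 4, tr(v) = 2*cos(pi*beta/12) with 1 <= beta <= 11.
u^5 = (-1)^alpha I and v^12 = (-1)^beta I must agree, so alpha and beta have equal parity.
Enumerate parity-matched pairs: 2*6 odd-odd plus 2*5 even-even gives 22.
Total: 22 irreducible-character components + 1 reducible (abelian) component = 23.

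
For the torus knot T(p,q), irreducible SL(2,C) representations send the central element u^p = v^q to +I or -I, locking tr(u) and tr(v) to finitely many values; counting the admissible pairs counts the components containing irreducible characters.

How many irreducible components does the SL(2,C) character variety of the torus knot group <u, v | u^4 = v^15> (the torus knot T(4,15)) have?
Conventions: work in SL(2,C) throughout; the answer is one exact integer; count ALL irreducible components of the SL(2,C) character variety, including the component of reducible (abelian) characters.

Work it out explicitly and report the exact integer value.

22

In the torus knot group T(4,15), u^4 = v^15 is central, so an irreducible representation sends it to +I or -I (Schur).
This locks tr(u) to 2*cos(pi*alpha/4), alpha in 1..3, and tr(v) to 2*cos(pi*beta/15), beta in 1..14, on each component of irreducible characters.
Consistency of u^4 = (-1)^alpha I with v^15 = (-1)^beta I forces alpha = beta (mod 2).
Counting: 2 odd alphas x 7 odd betas + 1 even alphas x 7 even betas = 14 + 7 = 21.
components with irreducible characters: 21; plus the single component of reducible (abelian) characters: total 22.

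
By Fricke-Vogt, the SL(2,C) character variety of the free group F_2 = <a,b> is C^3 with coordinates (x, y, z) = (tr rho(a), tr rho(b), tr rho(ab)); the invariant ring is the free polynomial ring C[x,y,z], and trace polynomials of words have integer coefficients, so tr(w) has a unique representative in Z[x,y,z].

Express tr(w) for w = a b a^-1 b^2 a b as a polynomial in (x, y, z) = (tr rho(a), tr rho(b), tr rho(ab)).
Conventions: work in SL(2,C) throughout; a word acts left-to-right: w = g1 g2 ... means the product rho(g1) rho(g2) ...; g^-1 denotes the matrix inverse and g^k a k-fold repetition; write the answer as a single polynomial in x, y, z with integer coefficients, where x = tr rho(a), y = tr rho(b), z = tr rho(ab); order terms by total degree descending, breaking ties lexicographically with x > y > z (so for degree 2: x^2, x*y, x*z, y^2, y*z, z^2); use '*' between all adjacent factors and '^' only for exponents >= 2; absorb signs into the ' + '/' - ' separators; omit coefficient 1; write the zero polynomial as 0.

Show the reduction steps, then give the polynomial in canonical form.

x*y^2*z^2 - x^2*y*z - y*z^3 - x*y^2 + 2*y*z + x

and tr(a b a b) = tr(a b) * tr(a b) - tr(1)  (split on a) = z^2 - 2
and tr(a b a) = tr(a) * tr(b a) - tr(b)  (reduce the a square) = x*z - y
tr(a b a b^2) = tr(b) * tr(a b a b) - tr(a b a)  (reduce the b square) = y*z^2 - x*z - y
and tr(b^2 a b a b) = tr(b) * tr(a b a b^2) - tr(a b a b)  (reduce the b square) = y^2*z^2 - x*y*z - y^2 - z^2 + 2
next, tr(a b a b a b) = tr(b a) * tr(b a b a) - tr(b^-1 a^-1)  (split on b) = z^3 - 3*z
next, tr(b a b) = tr(b) * tr(a b) - tr(a)  (reduce the b square) = y*z - x
next, tr(a b a b a) = tr(a) * tr(b a b a) - tr(b a b)  (reduce the a square) = x*z^2 - y*z - x
next, tr(b^2 a b a b a) = tr(b) * tr(a b a b a b) - tr(a b a b a)  (reduce the b square) = y*z^3 - x*z^2 - 2*y*z + x
and tr(a b a^-1 b^2 a b) = tr(b^2 a b a b) * tr(a) - tr(b^2 a b a b a)  (eliminate a^-1) = x*y^2*z^2 - x^2*y*z - y*z^3 - x*y^2 + 2*y*z + x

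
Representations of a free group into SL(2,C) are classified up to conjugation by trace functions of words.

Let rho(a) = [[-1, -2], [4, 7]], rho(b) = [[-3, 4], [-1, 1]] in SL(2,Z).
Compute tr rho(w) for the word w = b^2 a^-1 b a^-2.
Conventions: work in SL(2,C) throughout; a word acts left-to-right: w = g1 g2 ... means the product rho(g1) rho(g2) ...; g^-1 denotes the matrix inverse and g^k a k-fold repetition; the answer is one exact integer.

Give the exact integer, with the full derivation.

rho(b) = [[-3, 4], [-1, 1]]
... * rho(b) = [[-3, 4], [-1, 1]]  ->  [[5, -8], [2, -3]]
... * rho(a^-1) = [[7, 2], [-4, -1]]  ->  [[67, 18], [26, 7]]
... * rho(b) = [[-3, 4], [-1, 1]]  ->  [[-219, 286], [-85, 111]]
... * rho(a^-1) = [[7, 2], [-4, -1]]  ->  [[-2677, -724], [-1039, -281]]
... * rho(a^-1) = [[7, 2], [-4, -1]]  ->  [[-15843, -4630], [-6149, -1797]]
tr = -15843 + -1797 = -17640

-17640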